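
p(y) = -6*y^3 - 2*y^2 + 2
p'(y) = -18*y^2 - 4*y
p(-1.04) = 6.59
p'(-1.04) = -15.31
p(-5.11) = 750.37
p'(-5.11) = -449.58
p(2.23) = -74.48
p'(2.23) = -98.43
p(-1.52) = 18.45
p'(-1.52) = -35.51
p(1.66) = -30.96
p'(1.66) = -56.24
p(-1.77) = 29.01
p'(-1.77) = -49.31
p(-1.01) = 6.14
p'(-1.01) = -14.32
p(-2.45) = 78.23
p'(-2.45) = -98.24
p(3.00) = -178.00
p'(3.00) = -174.00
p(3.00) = -178.00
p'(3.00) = -174.00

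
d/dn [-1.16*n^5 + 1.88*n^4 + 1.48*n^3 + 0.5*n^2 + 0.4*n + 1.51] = -5.8*n^4 + 7.52*n^3 + 4.44*n^2 + 1.0*n + 0.4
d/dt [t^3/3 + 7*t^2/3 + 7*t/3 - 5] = t^2 + 14*t/3 + 7/3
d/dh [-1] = 0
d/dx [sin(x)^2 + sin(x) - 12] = sin(2*x) + cos(x)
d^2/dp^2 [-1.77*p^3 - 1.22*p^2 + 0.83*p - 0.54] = -10.62*p - 2.44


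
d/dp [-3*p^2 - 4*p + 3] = -6*p - 4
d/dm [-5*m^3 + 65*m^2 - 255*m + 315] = -15*m^2 + 130*m - 255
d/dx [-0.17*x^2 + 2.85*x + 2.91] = 2.85 - 0.34*x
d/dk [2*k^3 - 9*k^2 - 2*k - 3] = 6*k^2 - 18*k - 2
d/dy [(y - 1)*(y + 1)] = 2*y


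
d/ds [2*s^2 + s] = 4*s + 1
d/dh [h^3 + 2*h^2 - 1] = h*(3*h + 4)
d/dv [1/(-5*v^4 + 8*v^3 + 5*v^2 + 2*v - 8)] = 2*(10*v^3 - 12*v^2 - 5*v - 1)/(-5*v^4 + 8*v^3 + 5*v^2 + 2*v - 8)^2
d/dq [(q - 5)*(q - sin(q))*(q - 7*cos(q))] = (5 - q)*(q - 7*cos(q))*(cos(q) - 1) + (q - 5)*(q - sin(q))*(7*sin(q) + 1) + (q - sin(q))*(q - 7*cos(q))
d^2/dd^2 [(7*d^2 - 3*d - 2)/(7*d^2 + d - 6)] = 8*(-49*d^3 + 147*d^2 - 105*d + 37)/(343*d^6 + 147*d^5 - 861*d^4 - 251*d^3 + 738*d^2 + 108*d - 216)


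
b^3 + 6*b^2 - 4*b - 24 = (b - 2)*(b + 2)*(b + 6)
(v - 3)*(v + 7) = v^2 + 4*v - 21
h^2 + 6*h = h*(h + 6)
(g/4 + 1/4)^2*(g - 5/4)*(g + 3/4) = g^4/16 + 3*g^3/32 - 15*g^2/256 - 19*g/128 - 15/256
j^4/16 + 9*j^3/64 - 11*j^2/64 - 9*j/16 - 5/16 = (j/4 + 1/4)*(j/4 + 1/2)*(j - 2)*(j + 5/4)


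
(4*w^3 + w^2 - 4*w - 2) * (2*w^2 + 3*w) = 8*w^5 + 14*w^4 - 5*w^3 - 16*w^2 - 6*w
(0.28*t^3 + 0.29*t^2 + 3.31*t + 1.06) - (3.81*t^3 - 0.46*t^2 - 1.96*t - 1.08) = -3.53*t^3 + 0.75*t^2 + 5.27*t + 2.14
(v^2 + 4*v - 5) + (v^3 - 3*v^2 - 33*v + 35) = v^3 - 2*v^2 - 29*v + 30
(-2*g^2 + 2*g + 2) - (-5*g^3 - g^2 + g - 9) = 5*g^3 - g^2 + g + 11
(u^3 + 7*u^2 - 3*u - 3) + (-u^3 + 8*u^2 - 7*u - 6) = 15*u^2 - 10*u - 9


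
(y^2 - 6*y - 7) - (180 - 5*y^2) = 6*y^2 - 6*y - 187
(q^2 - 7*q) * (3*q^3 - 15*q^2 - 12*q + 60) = 3*q^5 - 36*q^4 + 93*q^3 + 144*q^2 - 420*q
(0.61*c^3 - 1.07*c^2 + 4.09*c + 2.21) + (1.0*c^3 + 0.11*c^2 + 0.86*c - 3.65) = 1.61*c^3 - 0.96*c^2 + 4.95*c - 1.44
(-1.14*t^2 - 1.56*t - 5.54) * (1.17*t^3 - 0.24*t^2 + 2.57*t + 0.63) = -1.3338*t^5 - 1.5516*t^4 - 9.0372*t^3 - 3.3978*t^2 - 15.2206*t - 3.4902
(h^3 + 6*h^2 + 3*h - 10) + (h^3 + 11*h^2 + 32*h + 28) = 2*h^3 + 17*h^2 + 35*h + 18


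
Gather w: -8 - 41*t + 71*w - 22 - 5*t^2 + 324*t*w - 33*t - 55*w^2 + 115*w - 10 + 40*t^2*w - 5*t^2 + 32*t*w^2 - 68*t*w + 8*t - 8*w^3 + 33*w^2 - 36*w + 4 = -10*t^2 - 66*t - 8*w^3 + w^2*(32*t - 22) + w*(40*t^2 + 256*t + 150) - 36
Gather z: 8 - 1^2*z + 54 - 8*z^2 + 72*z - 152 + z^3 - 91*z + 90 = z^3 - 8*z^2 - 20*z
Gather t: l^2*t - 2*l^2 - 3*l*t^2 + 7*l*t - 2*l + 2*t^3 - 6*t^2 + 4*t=-2*l^2 - 2*l + 2*t^3 + t^2*(-3*l - 6) + t*(l^2 + 7*l + 4)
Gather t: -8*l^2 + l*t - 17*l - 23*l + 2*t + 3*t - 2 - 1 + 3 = -8*l^2 - 40*l + t*(l + 5)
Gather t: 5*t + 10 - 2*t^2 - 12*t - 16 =-2*t^2 - 7*t - 6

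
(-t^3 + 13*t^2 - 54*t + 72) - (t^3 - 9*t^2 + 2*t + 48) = -2*t^3 + 22*t^2 - 56*t + 24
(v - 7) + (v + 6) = 2*v - 1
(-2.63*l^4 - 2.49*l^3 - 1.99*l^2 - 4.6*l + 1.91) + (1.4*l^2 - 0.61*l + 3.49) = -2.63*l^4 - 2.49*l^3 - 0.59*l^2 - 5.21*l + 5.4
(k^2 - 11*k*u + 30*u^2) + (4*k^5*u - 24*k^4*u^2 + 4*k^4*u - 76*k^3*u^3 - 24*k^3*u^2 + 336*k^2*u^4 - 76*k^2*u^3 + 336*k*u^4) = 4*k^5*u - 24*k^4*u^2 + 4*k^4*u - 76*k^3*u^3 - 24*k^3*u^2 + 336*k^2*u^4 - 76*k^2*u^3 + k^2 + 336*k*u^4 - 11*k*u + 30*u^2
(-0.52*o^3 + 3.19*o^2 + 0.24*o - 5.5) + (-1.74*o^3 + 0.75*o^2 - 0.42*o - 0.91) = -2.26*o^3 + 3.94*o^2 - 0.18*o - 6.41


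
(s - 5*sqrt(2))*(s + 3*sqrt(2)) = s^2 - 2*sqrt(2)*s - 30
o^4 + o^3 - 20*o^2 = o^2*(o - 4)*(o + 5)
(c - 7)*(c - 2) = c^2 - 9*c + 14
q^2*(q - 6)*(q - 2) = q^4 - 8*q^3 + 12*q^2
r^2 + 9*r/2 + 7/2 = (r + 1)*(r + 7/2)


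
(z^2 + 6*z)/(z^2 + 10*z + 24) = z/(z + 4)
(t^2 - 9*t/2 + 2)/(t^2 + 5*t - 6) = (t^2 - 9*t/2 + 2)/(t^2 + 5*t - 6)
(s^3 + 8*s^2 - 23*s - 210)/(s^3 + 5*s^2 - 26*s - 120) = (s + 7)/(s + 4)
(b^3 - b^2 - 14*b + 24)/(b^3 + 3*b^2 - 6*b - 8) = (b - 3)/(b + 1)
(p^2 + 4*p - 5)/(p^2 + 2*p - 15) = (p - 1)/(p - 3)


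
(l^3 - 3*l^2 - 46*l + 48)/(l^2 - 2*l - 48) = l - 1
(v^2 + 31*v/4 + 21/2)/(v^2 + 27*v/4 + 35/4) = (v + 6)/(v + 5)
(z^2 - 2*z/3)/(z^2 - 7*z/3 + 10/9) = 3*z/(3*z - 5)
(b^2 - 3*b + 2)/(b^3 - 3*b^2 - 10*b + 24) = (b - 1)/(b^2 - b - 12)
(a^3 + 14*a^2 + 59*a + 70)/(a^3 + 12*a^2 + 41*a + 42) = (a + 5)/(a + 3)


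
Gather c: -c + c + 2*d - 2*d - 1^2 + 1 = 0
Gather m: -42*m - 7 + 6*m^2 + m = 6*m^2 - 41*m - 7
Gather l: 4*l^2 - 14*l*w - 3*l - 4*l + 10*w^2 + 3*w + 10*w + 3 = 4*l^2 + l*(-14*w - 7) + 10*w^2 + 13*w + 3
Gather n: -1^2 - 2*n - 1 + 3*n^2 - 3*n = 3*n^2 - 5*n - 2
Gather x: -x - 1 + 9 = 8 - x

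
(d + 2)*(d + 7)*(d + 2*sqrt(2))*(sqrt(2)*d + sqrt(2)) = sqrt(2)*d^4 + 4*d^3 + 10*sqrt(2)*d^3 + 23*sqrt(2)*d^2 + 40*d^2 + 14*sqrt(2)*d + 92*d + 56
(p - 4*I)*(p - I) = p^2 - 5*I*p - 4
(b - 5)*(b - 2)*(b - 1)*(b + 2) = b^4 - 6*b^3 + b^2 + 24*b - 20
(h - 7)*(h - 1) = h^2 - 8*h + 7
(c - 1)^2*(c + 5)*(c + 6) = c^4 + 9*c^3 + 9*c^2 - 49*c + 30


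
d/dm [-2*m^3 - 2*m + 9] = -6*m^2 - 2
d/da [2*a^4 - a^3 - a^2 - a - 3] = 8*a^3 - 3*a^2 - 2*a - 1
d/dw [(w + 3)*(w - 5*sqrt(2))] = 2*w - 5*sqrt(2) + 3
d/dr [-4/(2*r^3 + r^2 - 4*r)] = 8*(3*r^2 + r - 2)/(r^2*(2*r^2 + r - 4)^2)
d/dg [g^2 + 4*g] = 2*g + 4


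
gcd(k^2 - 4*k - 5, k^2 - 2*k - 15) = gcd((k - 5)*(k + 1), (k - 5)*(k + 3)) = k - 5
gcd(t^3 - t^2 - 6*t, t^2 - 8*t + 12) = 1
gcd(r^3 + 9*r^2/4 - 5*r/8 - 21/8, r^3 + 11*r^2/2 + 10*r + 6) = r + 3/2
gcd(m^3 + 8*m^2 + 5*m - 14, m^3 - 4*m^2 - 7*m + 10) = m^2 + m - 2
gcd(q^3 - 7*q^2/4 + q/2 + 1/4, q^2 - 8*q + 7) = q - 1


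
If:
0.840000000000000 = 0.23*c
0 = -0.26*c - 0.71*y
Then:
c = 3.65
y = -1.34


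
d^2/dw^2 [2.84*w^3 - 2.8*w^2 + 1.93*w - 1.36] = 17.04*w - 5.6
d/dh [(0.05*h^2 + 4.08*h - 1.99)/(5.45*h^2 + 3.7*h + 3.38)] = (-22.051*h^2 + 22.029*h + 21.1534)/(29.7025*h^4 + 40.33*h^3 + 50.532*h^2 + 25.012*h + 11.4244)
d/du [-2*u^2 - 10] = -4*u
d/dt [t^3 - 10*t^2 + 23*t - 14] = 3*t^2 - 20*t + 23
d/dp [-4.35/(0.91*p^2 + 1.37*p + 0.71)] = (7.917*p + 5.9595)/(0.91*p^2 + 1.37*p + 0.71)^2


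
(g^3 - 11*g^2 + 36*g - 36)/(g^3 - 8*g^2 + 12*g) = (g - 3)/g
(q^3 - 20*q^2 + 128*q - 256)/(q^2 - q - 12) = (q^2 - 16*q + 64)/(q + 3)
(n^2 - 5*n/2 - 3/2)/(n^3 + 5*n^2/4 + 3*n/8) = 4*(n - 3)/(n*(4*n + 3))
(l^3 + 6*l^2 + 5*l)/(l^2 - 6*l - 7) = l*(l + 5)/(l - 7)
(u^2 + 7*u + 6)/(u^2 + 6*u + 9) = (u^2 + 7*u + 6)/(u^2 + 6*u + 9)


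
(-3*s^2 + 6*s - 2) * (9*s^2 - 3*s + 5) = -27*s^4 + 63*s^3 - 51*s^2 + 36*s - 10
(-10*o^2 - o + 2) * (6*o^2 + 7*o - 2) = -60*o^4 - 76*o^3 + 25*o^2 + 16*o - 4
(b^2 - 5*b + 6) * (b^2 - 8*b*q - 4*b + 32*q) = b^4 - 8*b^3*q - 9*b^3 + 72*b^2*q + 26*b^2 - 208*b*q - 24*b + 192*q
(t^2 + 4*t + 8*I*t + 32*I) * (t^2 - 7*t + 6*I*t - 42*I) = t^4 - 3*t^3 + 14*I*t^3 - 76*t^2 - 42*I*t^2 + 144*t - 392*I*t + 1344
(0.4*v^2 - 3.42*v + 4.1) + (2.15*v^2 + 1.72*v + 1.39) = 2.55*v^2 - 1.7*v + 5.49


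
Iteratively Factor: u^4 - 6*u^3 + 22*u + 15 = (u - 3)*(u^3 - 3*u^2 - 9*u - 5) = (u - 3)*(u + 1)*(u^2 - 4*u - 5) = (u - 5)*(u - 3)*(u + 1)*(u + 1)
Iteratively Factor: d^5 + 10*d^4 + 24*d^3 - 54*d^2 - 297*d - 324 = (d - 3)*(d^4 + 13*d^3 + 63*d^2 + 135*d + 108) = (d - 3)*(d + 3)*(d^3 + 10*d^2 + 33*d + 36) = (d - 3)*(d + 3)^2*(d^2 + 7*d + 12) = (d - 3)*(d + 3)^2*(d + 4)*(d + 3)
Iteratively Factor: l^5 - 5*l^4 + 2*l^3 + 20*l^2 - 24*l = (l)*(l^4 - 5*l^3 + 2*l^2 + 20*l - 24) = l*(l - 2)*(l^3 - 3*l^2 - 4*l + 12) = l*(l - 2)^2*(l^2 - l - 6) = l*(l - 2)^2*(l + 2)*(l - 3)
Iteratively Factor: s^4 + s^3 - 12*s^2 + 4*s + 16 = (s - 2)*(s^3 + 3*s^2 - 6*s - 8) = (s - 2)^2*(s^2 + 5*s + 4) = (s - 2)^2*(s + 4)*(s + 1)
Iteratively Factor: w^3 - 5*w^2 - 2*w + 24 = (w - 3)*(w^2 - 2*w - 8) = (w - 3)*(w + 2)*(w - 4)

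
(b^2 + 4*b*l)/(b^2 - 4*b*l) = (b + 4*l)/(b - 4*l)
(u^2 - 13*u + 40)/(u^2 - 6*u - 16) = (u - 5)/(u + 2)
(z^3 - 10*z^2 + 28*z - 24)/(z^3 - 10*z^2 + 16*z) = (z^2 - 8*z + 12)/(z*(z - 8))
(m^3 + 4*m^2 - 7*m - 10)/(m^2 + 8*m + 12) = (m^3 + 4*m^2 - 7*m - 10)/(m^2 + 8*m + 12)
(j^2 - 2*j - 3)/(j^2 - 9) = (j + 1)/(j + 3)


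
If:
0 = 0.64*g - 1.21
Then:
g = 1.89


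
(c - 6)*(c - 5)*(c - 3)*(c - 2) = c^4 - 16*c^3 + 91*c^2 - 216*c + 180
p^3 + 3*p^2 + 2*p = p*(p + 1)*(p + 2)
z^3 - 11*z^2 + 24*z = z*(z - 8)*(z - 3)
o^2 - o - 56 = (o - 8)*(o + 7)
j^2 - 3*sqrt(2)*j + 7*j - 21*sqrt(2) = (j + 7)*(j - 3*sqrt(2))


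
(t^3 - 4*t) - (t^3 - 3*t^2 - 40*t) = 3*t^2 + 36*t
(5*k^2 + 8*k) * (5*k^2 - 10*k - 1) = 25*k^4 - 10*k^3 - 85*k^2 - 8*k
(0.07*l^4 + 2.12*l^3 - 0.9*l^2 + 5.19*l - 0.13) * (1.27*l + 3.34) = 0.0889*l^5 + 2.9262*l^4 + 5.9378*l^3 + 3.5853*l^2 + 17.1695*l - 0.4342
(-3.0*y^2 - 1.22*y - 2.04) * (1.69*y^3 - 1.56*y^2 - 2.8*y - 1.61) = -5.07*y^5 + 2.6182*y^4 + 6.8556*y^3 + 11.4284*y^2 + 7.6762*y + 3.2844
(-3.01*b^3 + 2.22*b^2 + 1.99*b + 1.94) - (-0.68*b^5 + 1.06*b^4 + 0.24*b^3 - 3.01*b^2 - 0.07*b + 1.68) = 0.68*b^5 - 1.06*b^4 - 3.25*b^3 + 5.23*b^2 + 2.06*b + 0.26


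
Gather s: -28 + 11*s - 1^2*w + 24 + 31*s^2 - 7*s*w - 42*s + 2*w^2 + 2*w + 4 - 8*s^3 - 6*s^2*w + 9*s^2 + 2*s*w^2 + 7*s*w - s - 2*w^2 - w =-8*s^3 + s^2*(40 - 6*w) + s*(2*w^2 - 32)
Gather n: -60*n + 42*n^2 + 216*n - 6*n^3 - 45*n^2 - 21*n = -6*n^3 - 3*n^2 + 135*n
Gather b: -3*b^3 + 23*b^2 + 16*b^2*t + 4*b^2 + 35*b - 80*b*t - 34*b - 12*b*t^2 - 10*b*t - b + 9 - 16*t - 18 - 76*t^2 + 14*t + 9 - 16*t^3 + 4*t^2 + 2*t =-3*b^3 + b^2*(16*t + 27) + b*(-12*t^2 - 90*t) - 16*t^3 - 72*t^2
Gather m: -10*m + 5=5 - 10*m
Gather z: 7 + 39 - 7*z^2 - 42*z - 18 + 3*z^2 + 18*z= -4*z^2 - 24*z + 28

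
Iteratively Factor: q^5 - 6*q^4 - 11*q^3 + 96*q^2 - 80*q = (q)*(q^4 - 6*q^3 - 11*q^2 + 96*q - 80) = q*(q + 4)*(q^3 - 10*q^2 + 29*q - 20) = q*(q - 1)*(q + 4)*(q^2 - 9*q + 20) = q*(q - 4)*(q - 1)*(q + 4)*(q - 5)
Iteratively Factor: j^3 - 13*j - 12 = (j + 3)*(j^2 - 3*j - 4) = (j + 1)*(j + 3)*(j - 4)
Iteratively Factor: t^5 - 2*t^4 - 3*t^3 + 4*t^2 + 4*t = (t)*(t^4 - 2*t^3 - 3*t^2 + 4*t + 4) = t*(t + 1)*(t^3 - 3*t^2 + 4) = t*(t - 2)*(t + 1)*(t^2 - t - 2) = t*(t - 2)*(t + 1)^2*(t - 2)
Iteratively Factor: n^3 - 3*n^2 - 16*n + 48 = (n + 4)*(n^2 - 7*n + 12) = (n - 4)*(n + 4)*(n - 3)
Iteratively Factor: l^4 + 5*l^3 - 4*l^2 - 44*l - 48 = (l + 4)*(l^3 + l^2 - 8*l - 12) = (l - 3)*(l + 4)*(l^2 + 4*l + 4) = (l - 3)*(l + 2)*(l + 4)*(l + 2)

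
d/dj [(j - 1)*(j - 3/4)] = 2*j - 7/4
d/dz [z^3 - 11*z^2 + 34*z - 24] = 3*z^2 - 22*z + 34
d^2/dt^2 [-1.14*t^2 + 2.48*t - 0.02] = -2.28000000000000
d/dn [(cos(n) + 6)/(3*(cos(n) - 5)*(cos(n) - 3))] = (cos(n)^2 + 12*cos(n) - 63)*sin(n)/(3*(cos(n) - 5)^2*(cos(n) - 3)^2)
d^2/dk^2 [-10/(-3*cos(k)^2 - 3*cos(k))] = 10*(-(1 - cos(2*k))^2 + 15*cos(k)/4 - 3*cos(2*k)/2 - 3*cos(3*k)/4 + 9/2)/(3*(cos(k) + 1)^3*cos(k)^3)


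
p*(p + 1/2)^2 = p^3 + p^2 + p/4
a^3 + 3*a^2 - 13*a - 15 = (a - 3)*(a + 1)*(a + 5)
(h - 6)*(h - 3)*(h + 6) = h^3 - 3*h^2 - 36*h + 108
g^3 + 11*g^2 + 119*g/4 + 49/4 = (g + 1/2)*(g + 7/2)*(g + 7)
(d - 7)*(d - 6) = d^2 - 13*d + 42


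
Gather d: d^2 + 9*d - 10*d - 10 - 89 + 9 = d^2 - d - 90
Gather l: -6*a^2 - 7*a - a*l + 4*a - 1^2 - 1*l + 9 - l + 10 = -6*a^2 - 3*a + l*(-a - 2) + 18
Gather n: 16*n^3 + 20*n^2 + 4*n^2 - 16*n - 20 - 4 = 16*n^3 + 24*n^2 - 16*n - 24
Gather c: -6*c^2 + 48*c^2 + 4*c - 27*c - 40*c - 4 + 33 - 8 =42*c^2 - 63*c + 21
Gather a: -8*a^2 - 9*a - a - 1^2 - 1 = -8*a^2 - 10*a - 2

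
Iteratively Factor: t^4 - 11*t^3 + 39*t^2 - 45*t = (t - 5)*(t^3 - 6*t^2 + 9*t) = (t - 5)*(t - 3)*(t^2 - 3*t) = t*(t - 5)*(t - 3)*(t - 3)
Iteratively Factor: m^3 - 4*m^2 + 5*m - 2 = (m - 2)*(m^2 - 2*m + 1) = (m - 2)*(m - 1)*(m - 1)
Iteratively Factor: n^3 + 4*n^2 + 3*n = (n + 1)*(n^2 + 3*n) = n*(n + 1)*(n + 3)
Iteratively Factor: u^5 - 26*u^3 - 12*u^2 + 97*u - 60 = (u - 1)*(u^4 + u^3 - 25*u^2 - 37*u + 60) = (u - 1)^2*(u^3 + 2*u^2 - 23*u - 60) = (u - 1)^2*(u + 4)*(u^2 - 2*u - 15) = (u - 1)^2*(u + 3)*(u + 4)*(u - 5)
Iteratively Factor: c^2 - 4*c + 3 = (c - 3)*(c - 1)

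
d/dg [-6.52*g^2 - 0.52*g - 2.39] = -13.04*g - 0.52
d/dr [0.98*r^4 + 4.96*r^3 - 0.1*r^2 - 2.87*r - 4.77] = 3.92*r^3 + 14.88*r^2 - 0.2*r - 2.87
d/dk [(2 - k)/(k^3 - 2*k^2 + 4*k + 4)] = 2*(k^3 - 4*k^2 + 4*k - 6)/(k^6 - 4*k^5 + 12*k^4 - 8*k^3 + 32*k + 16)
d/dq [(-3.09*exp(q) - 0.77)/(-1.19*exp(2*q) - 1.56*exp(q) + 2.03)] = (-(2.38*exp(q) + 1.56)*(3.09*exp(q) + 0.77) + 3.6771*exp(2*q) + 4.8204*exp(q) - 6.2727)*exp(q)/(1.19*exp(2*q) + 1.56*exp(q) - 2.03)^2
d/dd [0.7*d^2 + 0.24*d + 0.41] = 1.4*d + 0.24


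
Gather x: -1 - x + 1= -x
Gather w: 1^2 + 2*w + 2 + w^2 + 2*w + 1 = w^2 + 4*w + 4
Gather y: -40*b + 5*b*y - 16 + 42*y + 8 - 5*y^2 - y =-40*b - 5*y^2 + y*(5*b + 41) - 8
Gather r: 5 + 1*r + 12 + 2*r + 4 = 3*r + 21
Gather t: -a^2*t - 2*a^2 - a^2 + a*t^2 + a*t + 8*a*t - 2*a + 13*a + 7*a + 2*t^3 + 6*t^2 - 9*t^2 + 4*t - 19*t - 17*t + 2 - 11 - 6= -3*a^2 + 18*a + 2*t^3 + t^2*(a - 3) + t*(-a^2 + 9*a - 32) - 15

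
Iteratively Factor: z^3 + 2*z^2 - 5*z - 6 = (z - 2)*(z^2 + 4*z + 3) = (z - 2)*(z + 3)*(z + 1)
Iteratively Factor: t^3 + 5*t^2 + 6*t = (t + 2)*(t^2 + 3*t) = (t + 2)*(t + 3)*(t)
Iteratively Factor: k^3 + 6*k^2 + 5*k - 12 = (k - 1)*(k^2 + 7*k + 12) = (k - 1)*(k + 3)*(k + 4)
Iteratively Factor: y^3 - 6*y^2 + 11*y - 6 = (y - 2)*(y^2 - 4*y + 3) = (y - 3)*(y - 2)*(y - 1)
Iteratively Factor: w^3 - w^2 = (w)*(w^2 - w) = w^2*(w - 1)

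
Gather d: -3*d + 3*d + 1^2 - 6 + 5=0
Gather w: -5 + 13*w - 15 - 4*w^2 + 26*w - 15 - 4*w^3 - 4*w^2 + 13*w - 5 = -4*w^3 - 8*w^2 + 52*w - 40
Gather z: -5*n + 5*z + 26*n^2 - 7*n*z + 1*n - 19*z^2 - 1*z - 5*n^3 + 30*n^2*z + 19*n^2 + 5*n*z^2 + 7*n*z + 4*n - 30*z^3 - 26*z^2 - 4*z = -5*n^3 + 30*n^2*z + 45*n^2 - 30*z^3 + z^2*(5*n - 45)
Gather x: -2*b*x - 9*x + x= x*(-2*b - 8)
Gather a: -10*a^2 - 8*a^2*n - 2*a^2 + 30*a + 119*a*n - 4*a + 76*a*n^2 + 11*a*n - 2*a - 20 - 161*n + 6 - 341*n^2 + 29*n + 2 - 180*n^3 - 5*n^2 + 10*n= a^2*(-8*n - 12) + a*(76*n^2 + 130*n + 24) - 180*n^3 - 346*n^2 - 122*n - 12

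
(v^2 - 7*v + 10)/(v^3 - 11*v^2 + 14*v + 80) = (v - 2)/(v^2 - 6*v - 16)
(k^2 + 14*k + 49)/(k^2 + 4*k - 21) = (k + 7)/(k - 3)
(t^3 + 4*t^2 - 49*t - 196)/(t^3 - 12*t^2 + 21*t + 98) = (t^2 + 11*t + 28)/(t^2 - 5*t - 14)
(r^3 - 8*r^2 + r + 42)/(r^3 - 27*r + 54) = (r^2 - 5*r - 14)/(r^2 + 3*r - 18)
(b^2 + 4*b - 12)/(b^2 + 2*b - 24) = (b - 2)/(b - 4)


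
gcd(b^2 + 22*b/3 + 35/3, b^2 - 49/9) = b + 7/3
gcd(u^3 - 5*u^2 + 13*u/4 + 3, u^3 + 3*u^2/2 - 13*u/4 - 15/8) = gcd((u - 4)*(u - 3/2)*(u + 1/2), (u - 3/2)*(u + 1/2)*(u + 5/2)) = u^2 - u - 3/4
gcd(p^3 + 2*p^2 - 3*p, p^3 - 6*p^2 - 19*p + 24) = p^2 + 2*p - 3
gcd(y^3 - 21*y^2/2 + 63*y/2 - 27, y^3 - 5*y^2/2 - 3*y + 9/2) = y - 3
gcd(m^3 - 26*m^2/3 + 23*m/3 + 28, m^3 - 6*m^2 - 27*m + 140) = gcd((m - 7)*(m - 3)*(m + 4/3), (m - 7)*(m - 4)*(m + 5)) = m - 7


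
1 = 1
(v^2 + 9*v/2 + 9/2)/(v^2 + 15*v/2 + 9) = (v + 3)/(v + 6)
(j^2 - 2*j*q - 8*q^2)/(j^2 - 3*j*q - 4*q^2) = (j + 2*q)/(j + q)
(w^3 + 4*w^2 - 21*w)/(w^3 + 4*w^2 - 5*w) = (w^2 + 4*w - 21)/(w^2 + 4*w - 5)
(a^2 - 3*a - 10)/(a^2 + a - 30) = (a + 2)/(a + 6)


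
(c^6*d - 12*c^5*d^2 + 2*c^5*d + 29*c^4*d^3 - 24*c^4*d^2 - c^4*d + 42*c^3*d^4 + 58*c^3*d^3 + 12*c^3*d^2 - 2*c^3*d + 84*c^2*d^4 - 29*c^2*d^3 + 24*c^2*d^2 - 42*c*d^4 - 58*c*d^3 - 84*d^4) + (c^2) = c^6*d - 12*c^5*d^2 + 2*c^5*d + 29*c^4*d^3 - 24*c^4*d^2 - c^4*d + 42*c^3*d^4 + 58*c^3*d^3 + 12*c^3*d^2 - 2*c^3*d + 84*c^2*d^4 - 29*c^2*d^3 + 24*c^2*d^2 + c^2 - 42*c*d^4 - 58*c*d^3 - 84*d^4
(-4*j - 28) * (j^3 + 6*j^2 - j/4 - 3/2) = -4*j^4 - 52*j^3 - 167*j^2 + 13*j + 42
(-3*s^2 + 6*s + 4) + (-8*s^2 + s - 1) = -11*s^2 + 7*s + 3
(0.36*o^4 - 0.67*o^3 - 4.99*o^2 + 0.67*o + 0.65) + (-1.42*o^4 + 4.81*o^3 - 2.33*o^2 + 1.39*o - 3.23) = -1.06*o^4 + 4.14*o^3 - 7.32*o^2 + 2.06*o - 2.58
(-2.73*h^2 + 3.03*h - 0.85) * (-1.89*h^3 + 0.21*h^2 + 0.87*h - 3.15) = 5.1597*h^5 - 6.3*h^4 - 0.1323*h^3 + 11.0571*h^2 - 10.284*h + 2.6775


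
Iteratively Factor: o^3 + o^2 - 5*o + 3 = (o - 1)*(o^2 + 2*o - 3) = (o - 1)*(o + 3)*(o - 1)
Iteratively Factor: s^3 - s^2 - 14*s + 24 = (s - 2)*(s^2 + s - 12) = (s - 2)*(s + 4)*(s - 3)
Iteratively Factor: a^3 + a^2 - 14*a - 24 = (a - 4)*(a^2 + 5*a + 6) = (a - 4)*(a + 2)*(a + 3)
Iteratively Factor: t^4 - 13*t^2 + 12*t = (t)*(t^3 - 13*t + 12) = t*(t - 1)*(t^2 + t - 12) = t*(t - 3)*(t - 1)*(t + 4)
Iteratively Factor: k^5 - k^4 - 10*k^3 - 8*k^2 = (k)*(k^4 - k^3 - 10*k^2 - 8*k) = k^2*(k^3 - k^2 - 10*k - 8) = k^2*(k - 4)*(k^2 + 3*k + 2) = k^2*(k - 4)*(k + 2)*(k + 1)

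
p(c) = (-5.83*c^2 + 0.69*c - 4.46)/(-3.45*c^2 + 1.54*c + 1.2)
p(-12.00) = 1.66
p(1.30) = 5.10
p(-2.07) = 1.84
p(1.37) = 4.57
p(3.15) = 2.13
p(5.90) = 1.85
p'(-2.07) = 0.26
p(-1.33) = 2.26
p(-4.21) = 1.67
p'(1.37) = -6.59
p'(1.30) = -8.92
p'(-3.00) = 0.07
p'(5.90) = -0.04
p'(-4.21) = 0.02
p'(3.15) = -0.25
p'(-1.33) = 1.15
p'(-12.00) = -0.00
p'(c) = (0.69 - 11.66*c)/(-3.45*c^2 + 1.54*c + 1.2) + (6.9*c - 1.54)*(-5.83*c^2 + 0.69*c - 4.46)/(-3.45*c^2 + 1.54*c + 1.2)^2 = (-6.5977*c^2 - 44.766*c + 7.6964)/(11.9025*c^4 - 10.626*c^3 - 5.9084*c^2 + 3.696*c + 1.44)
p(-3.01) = 1.71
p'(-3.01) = 0.07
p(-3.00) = 1.71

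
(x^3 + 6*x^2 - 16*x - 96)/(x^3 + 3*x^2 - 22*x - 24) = (x + 4)/(x + 1)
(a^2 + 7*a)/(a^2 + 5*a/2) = 2*(a + 7)/(2*a + 5)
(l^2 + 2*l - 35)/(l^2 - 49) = (l - 5)/(l - 7)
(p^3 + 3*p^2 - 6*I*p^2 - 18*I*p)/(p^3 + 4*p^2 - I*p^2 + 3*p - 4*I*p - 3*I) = p*(p - 6*I)/(p^2 + p*(1 - I) - I)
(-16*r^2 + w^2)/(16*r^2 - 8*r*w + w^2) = (-4*r - w)/(4*r - w)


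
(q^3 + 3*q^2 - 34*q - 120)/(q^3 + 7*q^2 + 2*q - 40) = (q - 6)/(q - 2)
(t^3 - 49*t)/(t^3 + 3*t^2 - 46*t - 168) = t*(t + 7)/(t^2 + 10*t + 24)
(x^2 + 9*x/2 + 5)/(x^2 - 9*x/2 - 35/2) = (x + 2)/(x - 7)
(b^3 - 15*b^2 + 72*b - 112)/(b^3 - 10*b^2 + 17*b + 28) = (b - 4)/(b + 1)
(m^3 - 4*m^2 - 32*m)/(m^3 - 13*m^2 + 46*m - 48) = m*(m + 4)/(m^2 - 5*m + 6)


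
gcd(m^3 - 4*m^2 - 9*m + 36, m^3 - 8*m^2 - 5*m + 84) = m^2 - m - 12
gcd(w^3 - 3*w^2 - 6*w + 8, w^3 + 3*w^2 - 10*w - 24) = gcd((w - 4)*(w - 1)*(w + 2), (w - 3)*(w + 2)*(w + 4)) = w + 2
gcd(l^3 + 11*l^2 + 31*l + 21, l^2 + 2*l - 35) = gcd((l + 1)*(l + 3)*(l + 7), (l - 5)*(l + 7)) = l + 7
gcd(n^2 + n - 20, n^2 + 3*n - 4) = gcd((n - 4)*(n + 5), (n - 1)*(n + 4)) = 1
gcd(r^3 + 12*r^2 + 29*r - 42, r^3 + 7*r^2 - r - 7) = r^2 + 6*r - 7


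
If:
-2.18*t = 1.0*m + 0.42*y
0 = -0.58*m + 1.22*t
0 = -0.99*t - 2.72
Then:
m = -5.78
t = -2.75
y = 28.02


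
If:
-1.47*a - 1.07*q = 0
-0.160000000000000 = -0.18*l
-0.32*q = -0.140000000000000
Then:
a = -0.32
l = 0.89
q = 0.44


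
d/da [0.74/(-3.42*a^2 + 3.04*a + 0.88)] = (5.0616*a - 2.2496)/(-3.42*a^2 + 3.04*a + 0.88)^2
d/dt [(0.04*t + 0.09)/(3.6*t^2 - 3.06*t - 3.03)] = (-0.144*t^2 - 0.648*t + 0.1542)/(12.96*t^4 - 22.032*t^3 - 12.4524*t^2 + 18.5436*t + 9.1809)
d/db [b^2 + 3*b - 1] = 2*b + 3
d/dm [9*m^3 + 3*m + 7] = 27*m^2 + 3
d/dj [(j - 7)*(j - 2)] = 2*j - 9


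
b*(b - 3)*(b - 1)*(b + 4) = b^4 - 13*b^2 + 12*b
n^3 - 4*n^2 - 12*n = n*(n - 6)*(n + 2)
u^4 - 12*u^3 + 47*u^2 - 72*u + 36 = (u - 6)*(u - 3)*(u - 2)*(u - 1)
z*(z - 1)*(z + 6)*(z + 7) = z^4 + 12*z^3 + 29*z^2 - 42*z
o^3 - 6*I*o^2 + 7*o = o*(o - 7*I)*(o + I)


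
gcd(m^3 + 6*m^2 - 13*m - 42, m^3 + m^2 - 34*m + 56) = m + 7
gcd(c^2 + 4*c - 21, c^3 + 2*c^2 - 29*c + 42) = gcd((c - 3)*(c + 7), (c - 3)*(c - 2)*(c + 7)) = c^2 + 4*c - 21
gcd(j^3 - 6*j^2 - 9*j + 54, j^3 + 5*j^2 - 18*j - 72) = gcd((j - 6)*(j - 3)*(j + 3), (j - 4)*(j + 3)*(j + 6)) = j + 3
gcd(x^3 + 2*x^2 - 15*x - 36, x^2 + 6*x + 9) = x^2 + 6*x + 9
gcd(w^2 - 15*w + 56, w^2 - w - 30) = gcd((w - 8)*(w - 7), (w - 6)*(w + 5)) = 1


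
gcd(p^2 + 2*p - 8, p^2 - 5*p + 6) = p - 2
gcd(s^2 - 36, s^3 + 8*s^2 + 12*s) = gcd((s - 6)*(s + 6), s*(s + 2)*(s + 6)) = s + 6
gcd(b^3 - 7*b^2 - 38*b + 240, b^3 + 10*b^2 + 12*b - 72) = b + 6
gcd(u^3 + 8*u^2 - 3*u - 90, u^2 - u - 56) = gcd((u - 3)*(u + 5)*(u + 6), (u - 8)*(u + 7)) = 1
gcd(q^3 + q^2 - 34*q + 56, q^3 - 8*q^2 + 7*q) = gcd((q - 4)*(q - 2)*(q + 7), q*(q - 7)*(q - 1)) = 1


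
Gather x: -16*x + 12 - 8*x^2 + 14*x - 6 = -8*x^2 - 2*x + 6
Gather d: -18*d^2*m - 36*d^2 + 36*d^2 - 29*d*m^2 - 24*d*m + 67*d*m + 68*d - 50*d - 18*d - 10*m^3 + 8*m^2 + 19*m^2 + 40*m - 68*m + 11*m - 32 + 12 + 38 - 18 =-18*d^2*m + d*(-29*m^2 + 43*m) - 10*m^3 + 27*m^2 - 17*m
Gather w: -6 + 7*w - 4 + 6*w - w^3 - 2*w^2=-w^3 - 2*w^2 + 13*w - 10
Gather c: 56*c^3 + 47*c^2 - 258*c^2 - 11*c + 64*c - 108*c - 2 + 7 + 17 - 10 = 56*c^3 - 211*c^2 - 55*c + 12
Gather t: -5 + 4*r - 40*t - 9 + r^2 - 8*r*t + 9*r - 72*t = r^2 + 13*r + t*(-8*r - 112) - 14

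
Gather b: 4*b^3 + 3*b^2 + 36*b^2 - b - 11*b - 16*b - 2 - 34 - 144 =4*b^3 + 39*b^2 - 28*b - 180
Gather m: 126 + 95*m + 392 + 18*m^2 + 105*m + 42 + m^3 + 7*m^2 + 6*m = m^3 + 25*m^2 + 206*m + 560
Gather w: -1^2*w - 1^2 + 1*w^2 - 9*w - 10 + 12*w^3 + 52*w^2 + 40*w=12*w^3 + 53*w^2 + 30*w - 11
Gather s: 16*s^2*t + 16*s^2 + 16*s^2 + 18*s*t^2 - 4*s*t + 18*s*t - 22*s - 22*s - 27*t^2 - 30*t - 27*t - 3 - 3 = s^2*(16*t + 32) + s*(18*t^2 + 14*t - 44) - 27*t^2 - 57*t - 6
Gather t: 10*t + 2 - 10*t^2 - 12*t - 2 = -10*t^2 - 2*t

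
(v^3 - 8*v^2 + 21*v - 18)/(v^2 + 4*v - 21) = (v^2 - 5*v + 6)/(v + 7)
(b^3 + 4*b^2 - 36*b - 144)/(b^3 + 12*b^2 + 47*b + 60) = (b^2 - 36)/(b^2 + 8*b + 15)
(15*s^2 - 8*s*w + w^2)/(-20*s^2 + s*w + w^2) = (15*s^2 - 8*s*w + w^2)/(-20*s^2 + s*w + w^2)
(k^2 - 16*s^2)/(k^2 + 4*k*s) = (k - 4*s)/k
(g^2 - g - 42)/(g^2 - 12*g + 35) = (g + 6)/(g - 5)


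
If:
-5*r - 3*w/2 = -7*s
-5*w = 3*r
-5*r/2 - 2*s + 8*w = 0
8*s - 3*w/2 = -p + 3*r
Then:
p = 0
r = 0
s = 0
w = 0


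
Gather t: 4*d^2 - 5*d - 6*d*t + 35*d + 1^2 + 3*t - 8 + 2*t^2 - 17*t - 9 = 4*d^2 + 30*d + 2*t^2 + t*(-6*d - 14) - 16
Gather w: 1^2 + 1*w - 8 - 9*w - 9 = -8*w - 16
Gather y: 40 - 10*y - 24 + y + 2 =18 - 9*y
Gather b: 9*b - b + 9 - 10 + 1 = 8*b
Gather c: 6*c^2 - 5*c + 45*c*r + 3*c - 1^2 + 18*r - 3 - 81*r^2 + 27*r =6*c^2 + c*(45*r - 2) - 81*r^2 + 45*r - 4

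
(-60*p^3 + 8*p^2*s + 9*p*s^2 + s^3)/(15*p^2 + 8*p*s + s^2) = (-12*p^2 + 4*p*s + s^2)/(3*p + s)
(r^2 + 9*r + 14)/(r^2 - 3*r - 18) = (r^2 + 9*r + 14)/(r^2 - 3*r - 18)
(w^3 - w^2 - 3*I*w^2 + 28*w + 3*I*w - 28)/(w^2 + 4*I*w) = w - 1 - 7*I + 7*I/w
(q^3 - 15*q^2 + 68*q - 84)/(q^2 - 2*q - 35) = (q^2 - 8*q + 12)/(q + 5)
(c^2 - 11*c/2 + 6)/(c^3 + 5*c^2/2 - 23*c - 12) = (2*c - 3)/(2*c^2 + 13*c + 6)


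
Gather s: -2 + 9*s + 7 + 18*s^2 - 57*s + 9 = 18*s^2 - 48*s + 14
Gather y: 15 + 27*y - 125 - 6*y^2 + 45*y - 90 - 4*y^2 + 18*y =-10*y^2 + 90*y - 200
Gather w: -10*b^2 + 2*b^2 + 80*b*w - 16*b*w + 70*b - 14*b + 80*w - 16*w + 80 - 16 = -8*b^2 + 56*b + w*(64*b + 64) + 64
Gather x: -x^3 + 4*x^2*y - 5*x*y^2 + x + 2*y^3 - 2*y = -x^3 + 4*x^2*y + x*(1 - 5*y^2) + 2*y^3 - 2*y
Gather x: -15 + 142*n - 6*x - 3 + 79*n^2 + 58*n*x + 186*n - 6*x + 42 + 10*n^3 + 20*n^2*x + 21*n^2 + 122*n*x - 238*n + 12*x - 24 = 10*n^3 + 100*n^2 + 90*n + x*(20*n^2 + 180*n)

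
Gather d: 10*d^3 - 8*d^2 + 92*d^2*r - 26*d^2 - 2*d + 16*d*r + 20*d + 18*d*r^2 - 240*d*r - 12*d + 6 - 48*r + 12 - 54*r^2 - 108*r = 10*d^3 + d^2*(92*r - 34) + d*(18*r^2 - 224*r + 6) - 54*r^2 - 156*r + 18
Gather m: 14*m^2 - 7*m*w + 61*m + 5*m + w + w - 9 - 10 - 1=14*m^2 + m*(66 - 7*w) + 2*w - 20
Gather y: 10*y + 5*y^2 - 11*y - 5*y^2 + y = 0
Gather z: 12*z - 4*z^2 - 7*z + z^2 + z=-3*z^2 + 6*z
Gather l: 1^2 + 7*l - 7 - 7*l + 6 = 0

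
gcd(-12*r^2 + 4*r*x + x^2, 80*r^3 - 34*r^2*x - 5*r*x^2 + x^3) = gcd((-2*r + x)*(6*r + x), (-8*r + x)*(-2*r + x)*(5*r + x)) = -2*r + x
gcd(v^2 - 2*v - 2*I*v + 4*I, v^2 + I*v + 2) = 1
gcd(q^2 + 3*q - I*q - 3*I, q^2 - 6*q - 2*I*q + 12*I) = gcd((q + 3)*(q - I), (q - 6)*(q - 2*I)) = 1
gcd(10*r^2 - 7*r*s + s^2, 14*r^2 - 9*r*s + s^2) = 2*r - s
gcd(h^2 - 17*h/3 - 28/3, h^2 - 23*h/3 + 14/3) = h - 7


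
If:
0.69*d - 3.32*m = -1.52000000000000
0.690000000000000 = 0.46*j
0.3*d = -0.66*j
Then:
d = -3.30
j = 1.50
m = -0.23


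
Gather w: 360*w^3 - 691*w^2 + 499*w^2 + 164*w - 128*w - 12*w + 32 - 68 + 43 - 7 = 360*w^3 - 192*w^2 + 24*w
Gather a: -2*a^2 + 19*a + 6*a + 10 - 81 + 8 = -2*a^2 + 25*a - 63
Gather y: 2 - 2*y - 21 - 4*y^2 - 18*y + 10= -4*y^2 - 20*y - 9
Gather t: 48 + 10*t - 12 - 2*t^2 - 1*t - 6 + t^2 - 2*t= -t^2 + 7*t + 30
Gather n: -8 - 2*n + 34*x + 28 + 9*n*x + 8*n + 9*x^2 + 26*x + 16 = n*(9*x + 6) + 9*x^2 + 60*x + 36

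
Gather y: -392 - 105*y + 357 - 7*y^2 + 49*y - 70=-7*y^2 - 56*y - 105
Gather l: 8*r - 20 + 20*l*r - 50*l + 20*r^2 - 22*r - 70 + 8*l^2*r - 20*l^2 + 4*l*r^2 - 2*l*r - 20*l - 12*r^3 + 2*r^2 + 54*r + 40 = l^2*(8*r - 20) + l*(4*r^2 + 18*r - 70) - 12*r^3 + 22*r^2 + 40*r - 50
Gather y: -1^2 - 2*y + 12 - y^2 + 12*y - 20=-y^2 + 10*y - 9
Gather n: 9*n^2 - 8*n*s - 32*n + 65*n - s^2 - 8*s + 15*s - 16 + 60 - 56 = 9*n^2 + n*(33 - 8*s) - s^2 + 7*s - 12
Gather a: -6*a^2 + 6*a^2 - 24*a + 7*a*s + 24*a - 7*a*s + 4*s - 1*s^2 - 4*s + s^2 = 0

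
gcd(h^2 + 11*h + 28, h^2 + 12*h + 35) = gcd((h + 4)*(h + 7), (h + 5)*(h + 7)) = h + 7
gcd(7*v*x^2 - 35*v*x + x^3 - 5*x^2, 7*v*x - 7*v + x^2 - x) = 7*v + x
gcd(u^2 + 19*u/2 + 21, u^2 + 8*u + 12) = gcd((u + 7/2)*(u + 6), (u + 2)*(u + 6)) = u + 6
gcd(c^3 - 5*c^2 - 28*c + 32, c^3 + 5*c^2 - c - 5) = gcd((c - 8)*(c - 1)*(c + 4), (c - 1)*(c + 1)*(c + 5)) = c - 1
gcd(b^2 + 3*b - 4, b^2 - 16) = b + 4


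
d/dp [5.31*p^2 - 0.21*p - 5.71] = 10.62*p - 0.21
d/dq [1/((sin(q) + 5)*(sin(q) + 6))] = -(2*sin(q) + 11)*cos(q)/((sin(q) + 5)^2*(sin(q) + 6)^2)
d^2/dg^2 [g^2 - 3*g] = 2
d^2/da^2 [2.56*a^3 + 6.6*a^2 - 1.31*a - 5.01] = 15.36*a + 13.2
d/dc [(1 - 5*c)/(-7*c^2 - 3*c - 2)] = (-35*c^2 + 14*c + 13)/(49*c^4 + 42*c^3 + 37*c^2 + 12*c + 4)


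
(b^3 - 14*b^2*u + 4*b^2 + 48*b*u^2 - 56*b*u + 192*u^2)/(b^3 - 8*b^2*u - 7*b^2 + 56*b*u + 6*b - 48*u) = (b^2 - 6*b*u + 4*b - 24*u)/(b^2 - 7*b + 6)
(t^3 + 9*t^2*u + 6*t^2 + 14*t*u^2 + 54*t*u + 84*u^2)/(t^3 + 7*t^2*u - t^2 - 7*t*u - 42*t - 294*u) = (t + 2*u)/(t - 7)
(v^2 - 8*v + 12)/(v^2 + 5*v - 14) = (v - 6)/(v + 7)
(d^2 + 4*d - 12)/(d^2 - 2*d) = (d + 6)/d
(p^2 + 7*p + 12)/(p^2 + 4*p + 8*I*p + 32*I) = (p + 3)/(p + 8*I)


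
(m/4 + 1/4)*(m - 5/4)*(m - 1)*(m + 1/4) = m^4/4 - m^3/4 - 21*m^2/64 + m/4 + 5/64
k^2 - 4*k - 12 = (k - 6)*(k + 2)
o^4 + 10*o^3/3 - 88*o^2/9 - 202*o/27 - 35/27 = (o - 7/3)*(o + 1/3)^2*(o + 5)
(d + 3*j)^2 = d^2 + 6*d*j + 9*j^2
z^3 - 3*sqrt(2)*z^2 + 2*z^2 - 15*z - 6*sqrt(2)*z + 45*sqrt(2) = (z - 3)*(z + 5)*(z - 3*sqrt(2))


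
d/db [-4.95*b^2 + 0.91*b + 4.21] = 0.91 - 9.9*b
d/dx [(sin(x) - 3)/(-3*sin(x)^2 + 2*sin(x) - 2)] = (3*sin(x)^2 - 18*sin(x) + 4)*cos(x)/(3*sin(x)^2 - 2*sin(x) + 2)^2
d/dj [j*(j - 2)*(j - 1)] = 3*j^2 - 6*j + 2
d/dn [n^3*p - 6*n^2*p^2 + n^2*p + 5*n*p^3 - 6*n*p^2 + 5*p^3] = p*(3*n^2 - 12*n*p + 2*n + 5*p^2 - 6*p)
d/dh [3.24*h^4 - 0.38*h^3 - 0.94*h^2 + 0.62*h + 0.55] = 12.96*h^3 - 1.14*h^2 - 1.88*h + 0.62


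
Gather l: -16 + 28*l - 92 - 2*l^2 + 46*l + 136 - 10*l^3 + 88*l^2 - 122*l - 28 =-10*l^3 + 86*l^2 - 48*l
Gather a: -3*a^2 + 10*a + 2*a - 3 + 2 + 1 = -3*a^2 + 12*a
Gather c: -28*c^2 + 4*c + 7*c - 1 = -28*c^2 + 11*c - 1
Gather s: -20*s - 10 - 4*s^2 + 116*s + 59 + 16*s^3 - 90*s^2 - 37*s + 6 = 16*s^3 - 94*s^2 + 59*s + 55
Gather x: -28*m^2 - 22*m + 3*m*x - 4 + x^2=-28*m^2 + 3*m*x - 22*m + x^2 - 4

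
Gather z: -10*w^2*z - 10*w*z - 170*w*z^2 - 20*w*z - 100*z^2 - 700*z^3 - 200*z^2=-700*z^3 + z^2*(-170*w - 300) + z*(-10*w^2 - 30*w)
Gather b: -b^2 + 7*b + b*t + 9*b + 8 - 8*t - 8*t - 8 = -b^2 + b*(t + 16) - 16*t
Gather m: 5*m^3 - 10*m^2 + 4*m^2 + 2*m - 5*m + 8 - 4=5*m^3 - 6*m^2 - 3*m + 4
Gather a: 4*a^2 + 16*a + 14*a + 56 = 4*a^2 + 30*a + 56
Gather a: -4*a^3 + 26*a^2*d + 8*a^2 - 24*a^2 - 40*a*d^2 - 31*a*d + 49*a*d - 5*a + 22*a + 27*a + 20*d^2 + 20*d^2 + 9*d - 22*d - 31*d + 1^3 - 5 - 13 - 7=-4*a^3 + a^2*(26*d - 16) + a*(-40*d^2 + 18*d + 44) + 40*d^2 - 44*d - 24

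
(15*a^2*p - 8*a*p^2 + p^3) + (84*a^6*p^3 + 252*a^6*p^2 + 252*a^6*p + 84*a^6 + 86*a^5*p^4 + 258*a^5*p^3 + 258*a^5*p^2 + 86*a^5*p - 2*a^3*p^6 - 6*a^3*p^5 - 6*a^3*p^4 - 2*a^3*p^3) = 84*a^6*p^3 + 252*a^6*p^2 + 252*a^6*p + 84*a^6 + 86*a^5*p^4 + 258*a^5*p^3 + 258*a^5*p^2 + 86*a^5*p - 2*a^3*p^6 - 6*a^3*p^5 - 6*a^3*p^4 - 2*a^3*p^3 + 15*a^2*p - 8*a*p^2 + p^3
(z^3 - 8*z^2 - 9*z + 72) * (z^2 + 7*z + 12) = z^5 - z^4 - 53*z^3 - 87*z^2 + 396*z + 864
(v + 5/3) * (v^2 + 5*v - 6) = v^3 + 20*v^2/3 + 7*v/3 - 10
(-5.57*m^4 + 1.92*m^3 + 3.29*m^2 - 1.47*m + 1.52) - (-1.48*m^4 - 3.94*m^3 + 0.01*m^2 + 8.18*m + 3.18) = -4.09*m^4 + 5.86*m^3 + 3.28*m^2 - 9.65*m - 1.66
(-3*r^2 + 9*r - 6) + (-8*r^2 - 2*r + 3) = -11*r^2 + 7*r - 3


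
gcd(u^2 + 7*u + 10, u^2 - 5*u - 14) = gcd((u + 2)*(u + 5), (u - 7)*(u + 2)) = u + 2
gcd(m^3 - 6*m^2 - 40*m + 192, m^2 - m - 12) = m - 4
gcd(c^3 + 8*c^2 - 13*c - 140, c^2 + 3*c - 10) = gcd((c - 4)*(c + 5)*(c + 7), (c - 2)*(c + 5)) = c + 5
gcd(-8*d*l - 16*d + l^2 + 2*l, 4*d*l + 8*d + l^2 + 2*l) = l + 2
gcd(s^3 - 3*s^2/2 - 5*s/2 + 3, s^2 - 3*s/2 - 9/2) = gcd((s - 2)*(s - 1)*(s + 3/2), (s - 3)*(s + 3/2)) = s + 3/2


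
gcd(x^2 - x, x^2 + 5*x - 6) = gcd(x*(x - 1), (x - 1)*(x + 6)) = x - 1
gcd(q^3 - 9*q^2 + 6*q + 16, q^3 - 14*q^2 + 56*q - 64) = q^2 - 10*q + 16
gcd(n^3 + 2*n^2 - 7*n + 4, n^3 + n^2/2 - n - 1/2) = n - 1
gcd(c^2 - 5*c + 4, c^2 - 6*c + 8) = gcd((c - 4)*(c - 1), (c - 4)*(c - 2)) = c - 4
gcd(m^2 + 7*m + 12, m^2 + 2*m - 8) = m + 4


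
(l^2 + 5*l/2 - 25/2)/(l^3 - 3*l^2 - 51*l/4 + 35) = 2*(l + 5)/(2*l^2 - l - 28)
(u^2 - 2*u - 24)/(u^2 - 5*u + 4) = (u^2 - 2*u - 24)/(u^2 - 5*u + 4)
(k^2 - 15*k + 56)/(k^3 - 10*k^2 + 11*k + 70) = (k - 8)/(k^2 - 3*k - 10)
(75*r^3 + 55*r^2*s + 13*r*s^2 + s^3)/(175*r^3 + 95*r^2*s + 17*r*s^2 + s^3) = (3*r + s)/(7*r + s)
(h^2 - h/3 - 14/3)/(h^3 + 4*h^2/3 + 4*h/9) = 3*(3*h^2 - h - 14)/(h*(9*h^2 + 12*h + 4))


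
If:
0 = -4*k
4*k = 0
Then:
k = 0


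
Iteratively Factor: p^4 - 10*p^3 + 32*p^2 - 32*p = (p - 4)*(p^3 - 6*p^2 + 8*p) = (p - 4)*(p - 2)*(p^2 - 4*p) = (p - 4)^2*(p - 2)*(p)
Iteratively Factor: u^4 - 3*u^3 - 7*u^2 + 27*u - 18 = (u + 3)*(u^3 - 6*u^2 + 11*u - 6) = (u - 3)*(u + 3)*(u^2 - 3*u + 2) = (u - 3)*(u - 2)*(u + 3)*(u - 1)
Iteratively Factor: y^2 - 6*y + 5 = (y - 5)*(y - 1)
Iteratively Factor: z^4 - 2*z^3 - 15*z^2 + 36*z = (z)*(z^3 - 2*z^2 - 15*z + 36) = z*(z - 3)*(z^2 + z - 12) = z*(z - 3)*(z + 4)*(z - 3)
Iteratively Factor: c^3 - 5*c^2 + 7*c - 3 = (c - 1)*(c^2 - 4*c + 3) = (c - 3)*(c - 1)*(c - 1)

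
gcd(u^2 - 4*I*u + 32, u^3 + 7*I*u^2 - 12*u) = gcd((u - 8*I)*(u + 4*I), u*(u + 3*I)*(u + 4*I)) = u + 4*I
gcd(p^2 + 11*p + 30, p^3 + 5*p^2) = p + 5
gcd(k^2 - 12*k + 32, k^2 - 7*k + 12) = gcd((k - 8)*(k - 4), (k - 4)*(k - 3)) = k - 4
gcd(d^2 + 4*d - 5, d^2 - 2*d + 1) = d - 1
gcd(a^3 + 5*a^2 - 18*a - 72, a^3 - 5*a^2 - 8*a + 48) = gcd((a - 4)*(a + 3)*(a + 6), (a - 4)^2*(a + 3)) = a^2 - a - 12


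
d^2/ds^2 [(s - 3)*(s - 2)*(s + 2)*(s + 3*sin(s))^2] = -6*(s - 3)*(s - 2)*(s + 2)*(s + 3*sin(s))*sin(s) + 2*(s - 3)*(s - 2)*(s + 2)*(3*cos(s) + 1)^2 + 4*(s - 3)*(s - 2)*(s + 3*sin(s))*(3*cos(s) + 1) + 4*(s - 3)*(s + 2)*(s + 3*sin(s))*(3*cos(s) + 1) + 2*(s - 3)*(s + 3*sin(s))^2 + 4*(s - 2)*(s + 2)*(s + 3*sin(s))*(3*cos(s) + 1) + 2*(s - 2)*(s + 3*sin(s))^2 + 2*(s + 2)*(s + 3*sin(s))^2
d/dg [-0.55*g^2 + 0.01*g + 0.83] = 0.01 - 1.1*g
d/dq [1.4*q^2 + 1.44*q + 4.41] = 2.8*q + 1.44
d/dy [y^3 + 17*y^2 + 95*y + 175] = 3*y^2 + 34*y + 95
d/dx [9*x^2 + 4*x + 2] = 18*x + 4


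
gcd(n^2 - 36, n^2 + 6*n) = n + 6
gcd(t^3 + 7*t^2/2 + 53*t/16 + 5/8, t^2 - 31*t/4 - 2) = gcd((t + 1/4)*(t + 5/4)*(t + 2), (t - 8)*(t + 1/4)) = t + 1/4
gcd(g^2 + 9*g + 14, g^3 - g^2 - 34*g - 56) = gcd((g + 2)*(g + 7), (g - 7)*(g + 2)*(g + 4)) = g + 2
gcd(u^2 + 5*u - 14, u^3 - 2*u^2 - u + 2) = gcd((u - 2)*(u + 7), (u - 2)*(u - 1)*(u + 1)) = u - 2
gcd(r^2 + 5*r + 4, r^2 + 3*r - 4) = r + 4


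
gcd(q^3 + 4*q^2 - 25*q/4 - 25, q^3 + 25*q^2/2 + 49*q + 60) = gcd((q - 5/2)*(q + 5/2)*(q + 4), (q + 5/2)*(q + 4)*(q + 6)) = q^2 + 13*q/2 + 10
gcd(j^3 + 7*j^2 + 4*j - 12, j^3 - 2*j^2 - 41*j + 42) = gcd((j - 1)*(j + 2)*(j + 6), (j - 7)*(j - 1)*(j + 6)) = j^2 + 5*j - 6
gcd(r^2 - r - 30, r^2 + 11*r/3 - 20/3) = r + 5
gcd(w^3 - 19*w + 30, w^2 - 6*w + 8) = w - 2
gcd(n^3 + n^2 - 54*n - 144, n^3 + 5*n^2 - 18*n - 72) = n^2 + 9*n + 18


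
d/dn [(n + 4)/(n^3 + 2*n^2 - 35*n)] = (n*(n^2 + 2*n - 35) - (n + 4)*(3*n^2 + 4*n - 35))/(n^2*(n^2 + 2*n - 35)^2)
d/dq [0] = 0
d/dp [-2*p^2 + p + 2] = 1 - 4*p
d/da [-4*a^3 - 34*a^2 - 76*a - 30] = -12*a^2 - 68*a - 76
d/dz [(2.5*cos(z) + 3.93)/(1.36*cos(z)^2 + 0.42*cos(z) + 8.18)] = (3.4*cos(z)^2 + 10.6896*cos(z) - 18.7994)*sin(z)/(1.8496*cos(z)^4 + 1.1424*cos(z)^3 + 22.426*cos(z)^2 + 6.8712*cos(z) + 66.9124)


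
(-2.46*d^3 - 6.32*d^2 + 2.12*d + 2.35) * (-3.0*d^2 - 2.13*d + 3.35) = 7.38*d^5 + 24.1998*d^4 - 1.1394*d^3 - 32.7376*d^2 + 2.0965*d + 7.8725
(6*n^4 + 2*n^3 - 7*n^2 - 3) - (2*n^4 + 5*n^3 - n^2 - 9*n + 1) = 4*n^4 - 3*n^3 - 6*n^2 + 9*n - 4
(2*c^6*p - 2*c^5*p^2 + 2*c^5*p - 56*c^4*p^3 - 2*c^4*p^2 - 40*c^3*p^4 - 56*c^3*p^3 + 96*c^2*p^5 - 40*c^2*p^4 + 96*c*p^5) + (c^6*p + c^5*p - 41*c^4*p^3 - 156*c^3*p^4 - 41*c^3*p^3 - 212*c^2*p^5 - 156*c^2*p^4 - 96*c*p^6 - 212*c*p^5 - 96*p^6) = 3*c^6*p - 2*c^5*p^2 + 3*c^5*p - 97*c^4*p^3 - 2*c^4*p^2 - 196*c^3*p^4 - 97*c^3*p^3 - 116*c^2*p^5 - 196*c^2*p^4 - 96*c*p^6 - 116*c*p^5 - 96*p^6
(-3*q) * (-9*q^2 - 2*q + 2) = 27*q^3 + 6*q^2 - 6*q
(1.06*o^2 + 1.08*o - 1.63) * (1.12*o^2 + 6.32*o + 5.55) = 1.1872*o^4 + 7.9088*o^3 + 10.883*o^2 - 4.3076*o - 9.0465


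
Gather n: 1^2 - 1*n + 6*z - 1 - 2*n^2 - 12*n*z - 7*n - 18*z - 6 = -2*n^2 + n*(-12*z - 8) - 12*z - 6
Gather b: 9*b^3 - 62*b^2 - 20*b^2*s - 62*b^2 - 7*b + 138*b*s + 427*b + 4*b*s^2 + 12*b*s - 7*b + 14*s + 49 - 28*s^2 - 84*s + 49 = 9*b^3 + b^2*(-20*s - 124) + b*(4*s^2 + 150*s + 413) - 28*s^2 - 70*s + 98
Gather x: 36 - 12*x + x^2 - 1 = x^2 - 12*x + 35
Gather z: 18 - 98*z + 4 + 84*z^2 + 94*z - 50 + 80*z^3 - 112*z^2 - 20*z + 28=80*z^3 - 28*z^2 - 24*z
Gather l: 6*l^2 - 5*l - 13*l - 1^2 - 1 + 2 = 6*l^2 - 18*l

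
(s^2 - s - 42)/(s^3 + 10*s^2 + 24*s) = (s - 7)/(s*(s + 4))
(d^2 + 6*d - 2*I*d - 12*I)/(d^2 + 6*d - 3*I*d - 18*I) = (d - 2*I)/(d - 3*I)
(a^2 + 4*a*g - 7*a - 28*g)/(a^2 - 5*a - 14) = (a + 4*g)/(a + 2)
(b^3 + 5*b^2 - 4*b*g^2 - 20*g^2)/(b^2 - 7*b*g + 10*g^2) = (b^2 + 2*b*g + 5*b + 10*g)/(b - 5*g)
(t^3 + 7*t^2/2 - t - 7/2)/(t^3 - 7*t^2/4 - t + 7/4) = 2*(2*t + 7)/(4*t - 7)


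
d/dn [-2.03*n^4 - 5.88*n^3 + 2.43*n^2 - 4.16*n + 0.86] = -8.12*n^3 - 17.64*n^2 + 4.86*n - 4.16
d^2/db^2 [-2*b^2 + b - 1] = -4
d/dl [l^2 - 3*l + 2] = 2*l - 3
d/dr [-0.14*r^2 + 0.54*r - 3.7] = 0.54 - 0.28*r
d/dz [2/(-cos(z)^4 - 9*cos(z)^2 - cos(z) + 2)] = -2*(21*cos(z) + cos(3*z) + 1)*sin(z)/(cos(z)^4 + 9*cos(z)^2 + cos(z) - 2)^2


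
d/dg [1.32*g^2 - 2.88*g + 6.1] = 2.64*g - 2.88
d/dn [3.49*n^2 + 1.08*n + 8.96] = 6.98*n + 1.08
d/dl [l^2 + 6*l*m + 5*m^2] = 2*l + 6*m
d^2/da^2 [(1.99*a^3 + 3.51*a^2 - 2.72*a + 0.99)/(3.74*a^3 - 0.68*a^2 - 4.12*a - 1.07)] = (5.6843418860808e-14*a^7 + 108.314888*a^6 - 44.29656*a^5 + 627.750024*a^4 + 115.019868*a^3 - 182.087328*a^2 + 65.956734*a + 64.187558)/(52.313624*a^9 - 28.534704*a^8 - 167.698608*a^7 + 17.653276*a^6 + 201.064848*a^5 + 62.812416*a^4 - 75.075022*a^3 - 56.82342*a^2 - 14.150964*a - 1.225043)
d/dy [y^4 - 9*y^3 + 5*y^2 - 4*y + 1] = 4*y^3 - 27*y^2 + 10*y - 4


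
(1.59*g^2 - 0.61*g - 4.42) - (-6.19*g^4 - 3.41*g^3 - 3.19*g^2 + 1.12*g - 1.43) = 6.19*g^4 + 3.41*g^3 + 4.78*g^2 - 1.73*g - 2.99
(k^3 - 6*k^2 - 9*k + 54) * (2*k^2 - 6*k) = 2*k^5 - 18*k^4 + 18*k^3 + 162*k^2 - 324*k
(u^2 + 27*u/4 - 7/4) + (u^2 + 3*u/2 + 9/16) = 2*u^2 + 33*u/4 - 19/16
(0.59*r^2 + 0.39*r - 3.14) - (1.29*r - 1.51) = 0.59*r^2 - 0.9*r - 1.63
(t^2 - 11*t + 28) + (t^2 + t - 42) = 2*t^2 - 10*t - 14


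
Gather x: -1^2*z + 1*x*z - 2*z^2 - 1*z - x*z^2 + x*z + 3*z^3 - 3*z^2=x*(-z^2 + 2*z) + 3*z^3 - 5*z^2 - 2*z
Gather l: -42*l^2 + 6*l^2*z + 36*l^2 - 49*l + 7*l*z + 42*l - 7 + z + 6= l^2*(6*z - 6) + l*(7*z - 7) + z - 1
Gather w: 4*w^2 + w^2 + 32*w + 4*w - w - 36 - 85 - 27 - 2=5*w^2 + 35*w - 150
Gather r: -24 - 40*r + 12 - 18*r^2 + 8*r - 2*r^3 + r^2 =-2*r^3 - 17*r^2 - 32*r - 12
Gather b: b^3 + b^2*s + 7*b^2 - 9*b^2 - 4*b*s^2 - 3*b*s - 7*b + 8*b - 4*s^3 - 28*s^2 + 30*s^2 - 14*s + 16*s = b^3 + b^2*(s - 2) + b*(-4*s^2 - 3*s + 1) - 4*s^3 + 2*s^2 + 2*s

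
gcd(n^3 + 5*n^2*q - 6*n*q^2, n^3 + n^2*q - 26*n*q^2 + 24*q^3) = -n^2 - 5*n*q + 6*q^2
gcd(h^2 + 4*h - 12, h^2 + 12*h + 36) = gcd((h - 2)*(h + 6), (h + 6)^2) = h + 6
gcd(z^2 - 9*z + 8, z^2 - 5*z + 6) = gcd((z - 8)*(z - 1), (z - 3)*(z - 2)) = 1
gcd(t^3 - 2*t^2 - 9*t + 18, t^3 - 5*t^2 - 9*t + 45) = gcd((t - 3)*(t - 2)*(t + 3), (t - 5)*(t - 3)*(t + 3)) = t^2 - 9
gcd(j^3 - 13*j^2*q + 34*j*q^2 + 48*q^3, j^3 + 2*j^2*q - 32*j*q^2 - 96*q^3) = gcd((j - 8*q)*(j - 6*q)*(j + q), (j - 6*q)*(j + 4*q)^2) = -j + 6*q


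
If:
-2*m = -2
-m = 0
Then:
No Solution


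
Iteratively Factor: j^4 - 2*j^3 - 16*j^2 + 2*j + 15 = (j + 3)*(j^3 - 5*j^2 - j + 5) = (j + 1)*(j + 3)*(j^2 - 6*j + 5) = (j - 5)*(j + 1)*(j + 3)*(j - 1)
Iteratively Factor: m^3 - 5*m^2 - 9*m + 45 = (m - 3)*(m^2 - 2*m - 15) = (m - 3)*(m + 3)*(m - 5)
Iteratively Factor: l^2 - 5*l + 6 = (l - 2)*(l - 3)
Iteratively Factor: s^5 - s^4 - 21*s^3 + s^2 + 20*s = (s - 5)*(s^4 + 4*s^3 - s^2 - 4*s) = (s - 5)*(s - 1)*(s^3 + 5*s^2 + 4*s) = s*(s - 5)*(s - 1)*(s^2 + 5*s + 4) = s*(s - 5)*(s - 1)*(s + 1)*(s + 4)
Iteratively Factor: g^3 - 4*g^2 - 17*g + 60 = (g + 4)*(g^2 - 8*g + 15) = (g - 5)*(g + 4)*(g - 3)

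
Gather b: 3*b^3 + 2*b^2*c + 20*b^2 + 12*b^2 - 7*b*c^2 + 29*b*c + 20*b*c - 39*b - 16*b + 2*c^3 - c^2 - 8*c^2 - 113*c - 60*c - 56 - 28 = 3*b^3 + b^2*(2*c + 32) + b*(-7*c^2 + 49*c - 55) + 2*c^3 - 9*c^2 - 173*c - 84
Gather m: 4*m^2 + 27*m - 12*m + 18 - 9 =4*m^2 + 15*m + 9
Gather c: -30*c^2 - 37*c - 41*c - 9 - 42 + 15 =-30*c^2 - 78*c - 36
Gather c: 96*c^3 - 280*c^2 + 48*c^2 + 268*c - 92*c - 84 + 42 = 96*c^3 - 232*c^2 + 176*c - 42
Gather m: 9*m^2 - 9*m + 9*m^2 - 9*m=18*m^2 - 18*m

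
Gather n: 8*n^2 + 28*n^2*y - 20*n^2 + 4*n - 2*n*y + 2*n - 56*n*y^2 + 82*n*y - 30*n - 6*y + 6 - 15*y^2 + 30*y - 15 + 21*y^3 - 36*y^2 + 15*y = n^2*(28*y - 12) + n*(-56*y^2 + 80*y - 24) + 21*y^3 - 51*y^2 + 39*y - 9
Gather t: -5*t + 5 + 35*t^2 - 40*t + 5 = 35*t^2 - 45*t + 10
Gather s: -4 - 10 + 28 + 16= 30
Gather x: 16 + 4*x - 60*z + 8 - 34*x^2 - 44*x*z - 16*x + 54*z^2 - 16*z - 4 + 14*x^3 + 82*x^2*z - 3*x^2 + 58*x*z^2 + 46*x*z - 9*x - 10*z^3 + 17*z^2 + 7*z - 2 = 14*x^3 + x^2*(82*z - 37) + x*(58*z^2 + 2*z - 21) - 10*z^3 + 71*z^2 - 69*z + 18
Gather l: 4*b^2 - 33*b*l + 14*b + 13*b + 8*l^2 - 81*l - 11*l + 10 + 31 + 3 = 4*b^2 + 27*b + 8*l^2 + l*(-33*b - 92) + 44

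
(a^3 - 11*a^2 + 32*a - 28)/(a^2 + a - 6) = (a^2 - 9*a + 14)/(a + 3)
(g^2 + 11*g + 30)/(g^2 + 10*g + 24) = (g + 5)/(g + 4)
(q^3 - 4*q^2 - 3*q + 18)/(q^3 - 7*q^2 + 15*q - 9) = (q + 2)/(q - 1)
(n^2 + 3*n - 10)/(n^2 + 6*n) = (n^2 + 3*n - 10)/(n*(n + 6))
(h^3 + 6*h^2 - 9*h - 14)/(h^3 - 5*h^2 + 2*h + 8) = (h + 7)/(h - 4)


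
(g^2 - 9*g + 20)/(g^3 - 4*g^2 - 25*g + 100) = 1/(g + 5)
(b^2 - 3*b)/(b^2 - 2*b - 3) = b/(b + 1)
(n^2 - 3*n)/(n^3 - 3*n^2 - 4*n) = (3 - n)/(-n^2 + 3*n + 4)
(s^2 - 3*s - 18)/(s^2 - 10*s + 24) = (s + 3)/(s - 4)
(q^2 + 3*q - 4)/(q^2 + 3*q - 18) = (q^2 + 3*q - 4)/(q^2 + 3*q - 18)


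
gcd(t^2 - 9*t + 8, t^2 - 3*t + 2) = t - 1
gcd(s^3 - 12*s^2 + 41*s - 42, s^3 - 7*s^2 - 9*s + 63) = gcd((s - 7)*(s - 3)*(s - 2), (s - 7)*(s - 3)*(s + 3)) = s^2 - 10*s + 21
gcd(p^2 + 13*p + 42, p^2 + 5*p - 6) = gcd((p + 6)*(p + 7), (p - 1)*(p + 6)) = p + 6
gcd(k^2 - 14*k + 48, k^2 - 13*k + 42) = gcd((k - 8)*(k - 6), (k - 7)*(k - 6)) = k - 6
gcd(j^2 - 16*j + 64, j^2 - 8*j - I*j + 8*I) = j - 8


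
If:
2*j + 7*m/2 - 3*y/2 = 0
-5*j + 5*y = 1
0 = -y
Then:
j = -1/5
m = 4/35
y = 0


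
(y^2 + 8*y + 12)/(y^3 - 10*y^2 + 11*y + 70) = (y + 6)/(y^2 - 12*y + 35)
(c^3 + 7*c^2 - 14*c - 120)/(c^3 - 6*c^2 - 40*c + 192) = (c + 5)/(c - 8)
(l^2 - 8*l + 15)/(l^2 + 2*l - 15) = (l - 5)/(l + 5)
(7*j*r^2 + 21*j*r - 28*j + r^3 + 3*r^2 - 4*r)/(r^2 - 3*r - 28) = (7*j*r - 7*j + r^2 - r)/(r - 7)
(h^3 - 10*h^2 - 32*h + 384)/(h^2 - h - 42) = (h^2 - 16*h + 64)/(h - 7)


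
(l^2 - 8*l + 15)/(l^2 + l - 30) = (l - 3)/(l + 6)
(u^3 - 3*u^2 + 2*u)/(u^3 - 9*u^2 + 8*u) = (u - 2)/(u - 8)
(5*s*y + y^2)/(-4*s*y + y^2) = (5*s + y)/(-4*s + y)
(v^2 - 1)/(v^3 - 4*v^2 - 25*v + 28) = (v + 1)/(v^2 - 3*v - 28)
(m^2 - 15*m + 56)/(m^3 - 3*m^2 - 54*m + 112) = (m - 7)/(m^2 + 5*m - 14)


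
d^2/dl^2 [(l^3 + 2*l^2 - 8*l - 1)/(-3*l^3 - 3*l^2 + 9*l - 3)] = 2*(-l^6 + 15*l^5 + 18*l^4 + 40*l^3 - 39*l^2 - 39*l + 30)/(3*(l^9 + 3*l^8 - 6*l^7 - 14*l^6 + 24*l^5 + 12*l^4 - 42*l^3 + 30*l^2 - 9*l + 1))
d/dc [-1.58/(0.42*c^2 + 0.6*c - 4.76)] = (1.3272*c + 0.948)/(0.42*c^2 + 0.6*c - 4.76)^2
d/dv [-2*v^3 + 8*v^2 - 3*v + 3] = -6*v^2 + 16*v - 3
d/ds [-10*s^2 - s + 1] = -20*s - 1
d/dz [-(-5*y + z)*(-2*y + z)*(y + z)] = -3*y^2 + 12*y*z - 3*z^2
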